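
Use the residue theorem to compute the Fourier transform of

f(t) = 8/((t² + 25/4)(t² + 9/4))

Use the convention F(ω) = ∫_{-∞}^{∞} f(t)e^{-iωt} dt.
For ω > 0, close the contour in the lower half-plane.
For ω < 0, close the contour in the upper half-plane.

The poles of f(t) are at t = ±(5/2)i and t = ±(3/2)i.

Let g(z) = f(z)e^{-iωz}; for large |z| the factor e^{-iωz} decays in the lower half-plane when ω > 0 and in the upper half-plane when ω < 0.

Case ω > 0 (lower half-plane, clockwise contour ⇒ F(ω) = -2πi·ΣRes):
  Res_{z = - \frac{5 i}{2}} g(z) = - \frac{2 i e^{- \frac{5 \omega}{2}}}{5}
  Res_{z = - \frac{3 i}{2}} g(z) = \frac{2 i e^{- \frac{3 \omega}{2}}}{3}
  F(ω) = -2πi·ΣRes = \frac{4 \pi \left(5 e^{\omega} - 3\right) e^{- \frac{5 \omega}{2}}}{15}

Case ω < 0 (upper half-plane, counterclockwise contour ⇒ F(ω) = +2πi·ΣRes):
  Res_{z = \frac{5 i}{2}} g(z) = \frac{2 i e^{\frac{5 \omega}{2}}}{5}
  Res_{z = \frac{3 i}{2}} g(z) = - \frac{2 i e^{\frac{3 \omega}{2}}}{3}
  F(ω) = 2πi·ΣRes = \frac{4 \pi \left(5 - 3 e^{\omega}\right) e^{\frac{3 \omega}{2}}}{15}

Both cases combine into a single formula in |ω|:

F(ω) = \frac{4 \pi \left(5 e^{\left|{\omega}\right|} - 3\right) e^{- \frac{5 \left|{\omega}\right|}{2}}}{15}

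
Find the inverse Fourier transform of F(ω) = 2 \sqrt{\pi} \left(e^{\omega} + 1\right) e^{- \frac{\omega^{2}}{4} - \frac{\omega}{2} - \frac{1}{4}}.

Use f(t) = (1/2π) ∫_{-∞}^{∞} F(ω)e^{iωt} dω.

f(t) = 4 e^{- t^{2}} \cos{\left(t \right)}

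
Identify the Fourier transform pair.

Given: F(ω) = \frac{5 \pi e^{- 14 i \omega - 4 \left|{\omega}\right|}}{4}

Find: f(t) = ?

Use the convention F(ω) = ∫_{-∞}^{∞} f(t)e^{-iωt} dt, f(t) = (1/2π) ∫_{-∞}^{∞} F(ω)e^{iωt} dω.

f(t) = \frac{5}{\left(t - 14\right)^{2} + 16}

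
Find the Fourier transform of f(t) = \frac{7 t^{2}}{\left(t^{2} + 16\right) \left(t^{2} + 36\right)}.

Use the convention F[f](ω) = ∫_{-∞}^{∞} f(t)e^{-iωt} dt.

F(ω) = \frac{7 \pi \left(3 - 2 e^{2 \left|{\omega}\right|}\right) e^{- 6 \left|{\omega}\right|}}{10}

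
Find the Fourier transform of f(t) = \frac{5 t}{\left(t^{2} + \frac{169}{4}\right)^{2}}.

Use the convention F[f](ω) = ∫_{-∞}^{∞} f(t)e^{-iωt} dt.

F(ω) = - \frac{5 i \pi \omega e^{- \frac{13 \left|{\omega}\right|}{2}}}{13}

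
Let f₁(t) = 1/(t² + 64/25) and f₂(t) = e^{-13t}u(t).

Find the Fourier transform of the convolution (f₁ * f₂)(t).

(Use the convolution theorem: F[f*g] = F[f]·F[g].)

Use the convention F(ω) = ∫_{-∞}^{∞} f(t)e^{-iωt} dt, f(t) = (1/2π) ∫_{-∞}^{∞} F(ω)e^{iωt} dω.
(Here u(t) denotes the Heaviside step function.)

F[f₁*f₂](ω) = \frac{5 \pi e^{- \frac{8 \left|{\omega}\right|}{5}}}{8 \left(i \omega + 13\right)}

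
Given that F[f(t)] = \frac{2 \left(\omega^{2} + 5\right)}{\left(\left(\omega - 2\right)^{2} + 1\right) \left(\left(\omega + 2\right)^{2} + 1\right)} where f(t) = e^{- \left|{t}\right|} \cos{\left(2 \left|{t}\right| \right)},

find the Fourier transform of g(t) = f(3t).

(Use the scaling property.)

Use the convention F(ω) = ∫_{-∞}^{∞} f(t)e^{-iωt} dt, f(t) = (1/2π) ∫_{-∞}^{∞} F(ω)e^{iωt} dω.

F[g](ω) = \frac{6 \left(\omega^{2} + 45\right)}{\omega^{4} - 54 \omega^{2} + 2025}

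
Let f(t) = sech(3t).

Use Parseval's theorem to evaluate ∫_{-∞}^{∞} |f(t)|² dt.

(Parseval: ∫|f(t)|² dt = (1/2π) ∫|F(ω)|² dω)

∫|f(t)|² dt = \frac{2}{3}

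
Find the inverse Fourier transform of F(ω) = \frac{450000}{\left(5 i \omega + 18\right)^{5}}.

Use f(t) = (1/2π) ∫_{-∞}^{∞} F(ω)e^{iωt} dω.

f(t) = 6 t^{4} e^{- \frac{18 t}{5}} u\left(t\right)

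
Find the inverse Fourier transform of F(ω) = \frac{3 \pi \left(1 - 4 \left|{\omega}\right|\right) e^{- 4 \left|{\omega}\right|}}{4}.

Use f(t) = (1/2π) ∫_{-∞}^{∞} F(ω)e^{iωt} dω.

f(t) = \frac{6 t^{2}}{\left(t^{2} + 16\right)^{2}}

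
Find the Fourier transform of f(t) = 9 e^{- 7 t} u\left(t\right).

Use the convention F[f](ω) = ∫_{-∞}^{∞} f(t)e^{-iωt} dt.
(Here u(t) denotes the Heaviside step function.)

F(ω) = \frac{9}{i \omega + 7}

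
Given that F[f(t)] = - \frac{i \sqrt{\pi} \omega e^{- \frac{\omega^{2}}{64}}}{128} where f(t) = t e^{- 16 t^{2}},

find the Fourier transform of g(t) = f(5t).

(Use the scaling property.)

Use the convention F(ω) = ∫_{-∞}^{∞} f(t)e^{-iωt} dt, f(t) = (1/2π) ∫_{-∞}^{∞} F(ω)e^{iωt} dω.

F[g](ω) = - \frac{i \sqrt{\pi} \omega e^{- \frac{\omega^{2}}{1600}}}{3200}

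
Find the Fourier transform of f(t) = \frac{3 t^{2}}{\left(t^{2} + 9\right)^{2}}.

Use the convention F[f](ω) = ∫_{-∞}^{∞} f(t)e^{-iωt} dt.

F(ω) = \frac{\pi \left(1 - 3 \left|{\omega}\right|\right) e^{- 3 \left|{\omega}\right|}}{2}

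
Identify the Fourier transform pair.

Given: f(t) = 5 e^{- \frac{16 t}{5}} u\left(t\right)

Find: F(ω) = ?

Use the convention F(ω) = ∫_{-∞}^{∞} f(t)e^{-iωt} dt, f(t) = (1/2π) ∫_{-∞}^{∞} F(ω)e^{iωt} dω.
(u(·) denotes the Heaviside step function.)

F(ω) = \frac{25}{5 i \omega + 16}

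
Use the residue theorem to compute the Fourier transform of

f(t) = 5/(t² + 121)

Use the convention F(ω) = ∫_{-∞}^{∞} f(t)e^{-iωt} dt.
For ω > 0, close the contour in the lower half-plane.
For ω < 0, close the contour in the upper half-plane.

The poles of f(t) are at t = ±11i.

Let g(z) = f(z)e^{-iωz}; for large |z| the factor e^{-iωz} decays in the lower half-plane when ω > 0 and in the upper half-plane when ω < 0.

Case ω > 0 (lower half-plane, clockwise contour ⇒ F(ω) = -2πi·ΣRes):
  Res_{z = - 11 i} g(z) = \frac{5 i e^{- 11 \omega}}{22}
  F(ω) = -2πi·ΣRes = \frac{5 \pi e^{- 11 \omega}}{11}

Case ω < 0 (upper half-plane, counterclockwise contour ⇒ F(ω) = +2πi·ΣRes):
  Res_{z = 11 i} g(z) = - \frac{5 i e^{11 \omega}}{22}
  F(ω) = 2πi·ΣRes = \frac{5 \pi e^{11 \omega}}{11}

Both cases combine into a single formula in |ω|:

F(ω) = \frac{5 \pi e^{- 11 \left|{\omega}\right|}}{11}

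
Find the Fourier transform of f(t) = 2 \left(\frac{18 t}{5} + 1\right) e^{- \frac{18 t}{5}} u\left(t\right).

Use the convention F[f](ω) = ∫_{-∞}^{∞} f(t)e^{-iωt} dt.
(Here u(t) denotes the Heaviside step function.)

F(ω) = \frac{10 \left(- 5 i \omega - 36\right)}{25 \omega^{2} - 180 i \omega - 324}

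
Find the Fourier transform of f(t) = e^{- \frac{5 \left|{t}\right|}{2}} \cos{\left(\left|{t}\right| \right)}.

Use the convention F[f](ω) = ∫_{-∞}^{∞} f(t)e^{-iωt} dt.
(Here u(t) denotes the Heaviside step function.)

F(ω) = \frac{20 \left(4 \omega^{2} + 29\right)}{16 \omega^{4} + 168 \omega^{2} + 841}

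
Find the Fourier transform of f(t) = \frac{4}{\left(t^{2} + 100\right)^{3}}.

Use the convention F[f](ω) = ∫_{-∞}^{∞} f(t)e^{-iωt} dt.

F(ω) = \frac{\pi \left(100 \omega^{2} + 30 \left|{\omega}\right| + 3\right) e^{- 10 \left|{\omega}\right|}}{200000}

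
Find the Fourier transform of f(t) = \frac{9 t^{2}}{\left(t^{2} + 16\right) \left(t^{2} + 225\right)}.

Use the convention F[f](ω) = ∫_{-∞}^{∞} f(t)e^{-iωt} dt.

F(ω) = \frac{9 \pi \left(15 - 4 e^{11 \left|{\omega}\right|}\right) e^{- 15 \left|{\omega}\right|}}{209}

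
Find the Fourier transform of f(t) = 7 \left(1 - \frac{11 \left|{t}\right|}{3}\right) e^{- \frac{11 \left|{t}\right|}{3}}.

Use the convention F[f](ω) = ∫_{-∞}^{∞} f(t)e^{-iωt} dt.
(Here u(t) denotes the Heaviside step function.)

F(ω) = \frac{8316 \omega^{2}}{\left(9 \omega^{2} + 121\right)^{2}}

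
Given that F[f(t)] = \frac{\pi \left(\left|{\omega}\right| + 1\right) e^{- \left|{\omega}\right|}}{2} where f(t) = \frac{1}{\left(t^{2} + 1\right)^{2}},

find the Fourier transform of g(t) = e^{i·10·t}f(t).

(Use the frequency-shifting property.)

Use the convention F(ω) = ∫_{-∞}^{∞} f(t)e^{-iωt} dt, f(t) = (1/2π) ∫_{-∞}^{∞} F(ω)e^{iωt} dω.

F[g](ω) = \frac{\pi \left(\left|{\omega - 10}\right| + 1\right) e^{- \left|{\omega - 10}\right|}}{2}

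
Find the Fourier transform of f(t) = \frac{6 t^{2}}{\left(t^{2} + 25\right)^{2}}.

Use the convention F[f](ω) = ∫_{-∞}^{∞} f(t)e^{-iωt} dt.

F(ω) = \frac{3 \pi \left(1 - 5 \left|{\omega}\right|\right) e^{- 5 \left|{\omega}\right|}}{5}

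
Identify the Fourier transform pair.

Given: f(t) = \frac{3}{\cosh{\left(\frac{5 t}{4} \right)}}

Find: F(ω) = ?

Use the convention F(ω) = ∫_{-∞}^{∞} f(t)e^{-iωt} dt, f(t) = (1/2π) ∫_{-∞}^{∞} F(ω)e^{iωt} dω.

F(ω) = \frac{12 \pi}{5 \cosh{\left(\frac{2 \pi \omega}{5} \right)}}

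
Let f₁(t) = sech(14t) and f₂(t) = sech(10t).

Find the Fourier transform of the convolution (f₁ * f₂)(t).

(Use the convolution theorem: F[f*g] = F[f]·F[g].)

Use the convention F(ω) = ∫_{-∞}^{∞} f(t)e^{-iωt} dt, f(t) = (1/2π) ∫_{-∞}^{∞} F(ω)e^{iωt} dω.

F[f₁*f₂](ω) = \frac{\pi^{2}}{140 \cosh{\left(\frac{\pi \omega}{28} \right)} \cosh{\left(\frac{\pi \omega}{20} \right)}}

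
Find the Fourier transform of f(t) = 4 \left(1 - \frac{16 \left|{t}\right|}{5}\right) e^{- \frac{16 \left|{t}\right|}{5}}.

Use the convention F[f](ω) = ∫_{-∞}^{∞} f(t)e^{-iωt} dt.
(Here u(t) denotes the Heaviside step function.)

F(ω) = \frac{32000 \omega^{2}}{\left(25 \omega^{2} + 256\right)^{2}}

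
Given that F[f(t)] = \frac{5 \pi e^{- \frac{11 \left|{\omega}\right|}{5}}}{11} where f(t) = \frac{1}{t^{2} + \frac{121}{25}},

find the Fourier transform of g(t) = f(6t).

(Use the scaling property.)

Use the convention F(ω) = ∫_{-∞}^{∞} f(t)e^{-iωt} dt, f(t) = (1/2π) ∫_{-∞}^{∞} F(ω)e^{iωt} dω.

F[g](ω) = \frac{5 \pi e^{- \frac{11 \left|{\omega}\right|}{30}}}{66}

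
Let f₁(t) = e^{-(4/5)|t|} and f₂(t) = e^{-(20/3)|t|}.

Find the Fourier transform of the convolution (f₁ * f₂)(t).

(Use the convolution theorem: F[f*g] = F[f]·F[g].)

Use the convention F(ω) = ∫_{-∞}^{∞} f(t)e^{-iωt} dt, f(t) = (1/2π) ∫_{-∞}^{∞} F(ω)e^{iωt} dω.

F[f₁*f₂](ω) = \frac{4800}{225 \omega^{4} + 10144 \omega^{2} + 6400}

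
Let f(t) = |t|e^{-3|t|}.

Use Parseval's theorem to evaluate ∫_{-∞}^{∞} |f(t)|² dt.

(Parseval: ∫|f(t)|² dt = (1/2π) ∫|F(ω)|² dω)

∫|f(t)|² dt = \frac{1}{54}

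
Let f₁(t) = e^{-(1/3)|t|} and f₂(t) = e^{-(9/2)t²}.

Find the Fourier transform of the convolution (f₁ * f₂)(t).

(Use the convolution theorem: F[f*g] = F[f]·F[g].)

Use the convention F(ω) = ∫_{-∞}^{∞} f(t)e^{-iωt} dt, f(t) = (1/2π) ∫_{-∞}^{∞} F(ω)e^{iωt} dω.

F[f₁*f₂](ω) = \frac{2 \sqrt{2} \sqrt{\pi} e^{- \frac{\omega^{2}}{18}}}{9 \omega^{2} + 1}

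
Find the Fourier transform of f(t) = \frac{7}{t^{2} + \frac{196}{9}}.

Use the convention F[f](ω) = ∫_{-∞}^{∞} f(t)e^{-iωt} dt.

F(ω) = \frac{3 \pi e^{- \frac{14 \left|{\omega}\right|}{3}}}{2}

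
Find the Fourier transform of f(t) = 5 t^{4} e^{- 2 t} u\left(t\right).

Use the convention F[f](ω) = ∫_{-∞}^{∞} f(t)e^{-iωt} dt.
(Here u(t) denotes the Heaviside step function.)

F(ω) = \frac{120}{\left(i \omega + 2\right)^{5}}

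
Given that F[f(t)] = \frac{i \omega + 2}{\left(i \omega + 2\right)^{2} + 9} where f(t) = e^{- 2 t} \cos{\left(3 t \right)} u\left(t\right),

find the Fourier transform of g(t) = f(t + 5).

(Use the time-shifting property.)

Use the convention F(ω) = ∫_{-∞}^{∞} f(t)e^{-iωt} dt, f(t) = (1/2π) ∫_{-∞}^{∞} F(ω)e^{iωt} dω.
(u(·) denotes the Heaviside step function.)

F[g](ω) = \frac{\left(i \omega + 2\right) e^{5 i \omega}}{\left(i \omega + 2\right)^{2} + 9}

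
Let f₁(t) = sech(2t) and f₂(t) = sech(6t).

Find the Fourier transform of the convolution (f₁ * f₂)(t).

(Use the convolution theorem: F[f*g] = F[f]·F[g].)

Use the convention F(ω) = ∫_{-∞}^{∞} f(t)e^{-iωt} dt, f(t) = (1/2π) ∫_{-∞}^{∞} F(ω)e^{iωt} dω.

F[f₁*f₂](ω) = \frac{\pi^{2}}{12 \cosh{\left(\frac{\pi \omega}{12} \right)} \cosh{\left(\frac{\pi \omega}{4} \right)}}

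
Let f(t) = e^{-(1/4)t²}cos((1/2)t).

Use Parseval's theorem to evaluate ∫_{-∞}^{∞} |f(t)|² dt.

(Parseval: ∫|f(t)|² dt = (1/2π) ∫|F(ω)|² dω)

∫|f(t)|² dt = \frac{\sqrt{2} \sqrt{\pi} \left(1 + e^{\frac{1}{2}}\right)}{2 e^{\frac{1}{2}}}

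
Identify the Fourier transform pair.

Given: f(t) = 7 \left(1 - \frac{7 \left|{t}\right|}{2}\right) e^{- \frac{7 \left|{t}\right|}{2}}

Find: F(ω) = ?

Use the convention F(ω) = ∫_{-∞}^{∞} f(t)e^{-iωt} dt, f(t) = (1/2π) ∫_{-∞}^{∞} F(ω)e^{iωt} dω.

F(ω) = \frac{1568 \omega^{2}}{\left(4 \omega^{2} + 49\right)^{2}}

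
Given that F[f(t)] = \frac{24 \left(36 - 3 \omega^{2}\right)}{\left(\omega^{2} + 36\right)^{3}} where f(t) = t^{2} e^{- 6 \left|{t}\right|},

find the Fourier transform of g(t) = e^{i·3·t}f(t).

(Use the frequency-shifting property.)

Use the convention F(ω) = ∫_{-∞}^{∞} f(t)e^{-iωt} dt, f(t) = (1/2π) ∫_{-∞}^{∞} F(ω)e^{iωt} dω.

F[g](ω) = \frac{72 \left(12 - \left(\omega - 3\right)^{2}\right)}{\left(\left(\omega - 3\right)^{2} + 36\right)^{3}}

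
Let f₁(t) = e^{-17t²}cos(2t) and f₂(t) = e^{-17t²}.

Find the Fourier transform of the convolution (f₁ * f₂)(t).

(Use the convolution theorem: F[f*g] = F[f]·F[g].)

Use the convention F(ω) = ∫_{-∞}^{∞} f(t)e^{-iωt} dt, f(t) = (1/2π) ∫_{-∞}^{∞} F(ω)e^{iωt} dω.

F[f₁*f₂](ω) = \frac{\pi e^{- \frac{\omega^{2}}{34} - \frac{1}{17}} \cosh{\left(\frac{\omega}{17} \right)}}{17}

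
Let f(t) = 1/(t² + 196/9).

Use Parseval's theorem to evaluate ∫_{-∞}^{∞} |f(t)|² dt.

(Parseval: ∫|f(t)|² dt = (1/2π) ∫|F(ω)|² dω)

∫|f(t)|² dt = \frac{27 \pi}{5488}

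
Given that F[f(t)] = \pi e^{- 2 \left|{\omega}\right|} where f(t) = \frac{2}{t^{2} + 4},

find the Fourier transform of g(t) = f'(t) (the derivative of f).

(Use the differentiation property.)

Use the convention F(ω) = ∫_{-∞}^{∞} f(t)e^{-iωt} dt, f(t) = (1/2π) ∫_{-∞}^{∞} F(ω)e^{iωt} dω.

F[g](ω) = i \pi \omega e^{- 2 \left|{\omega}\right|}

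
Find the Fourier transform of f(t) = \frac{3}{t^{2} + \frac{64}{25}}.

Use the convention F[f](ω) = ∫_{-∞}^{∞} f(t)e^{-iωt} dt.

F(ω) = \frac{15 \pi e^{- \frac{8 \left|{\omega}\right|}{5}}}{8}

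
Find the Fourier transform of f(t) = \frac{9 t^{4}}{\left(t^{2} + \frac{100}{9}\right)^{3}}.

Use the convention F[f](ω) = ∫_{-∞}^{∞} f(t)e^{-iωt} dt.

F(ω) = \frac{3 \pi \left(100 \omega^{2} - 150 \left|{\omega}\right| + 27\right) e^{- \frac{10 \left|{\omega}\right|}{3}}}{80}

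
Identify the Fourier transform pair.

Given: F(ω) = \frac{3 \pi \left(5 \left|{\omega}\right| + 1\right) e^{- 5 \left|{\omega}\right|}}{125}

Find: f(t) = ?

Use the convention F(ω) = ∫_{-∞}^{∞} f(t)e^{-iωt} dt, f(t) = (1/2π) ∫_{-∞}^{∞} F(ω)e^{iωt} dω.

f(t) = \frac{6}{\left(t^{2} + 25\right)^{2}}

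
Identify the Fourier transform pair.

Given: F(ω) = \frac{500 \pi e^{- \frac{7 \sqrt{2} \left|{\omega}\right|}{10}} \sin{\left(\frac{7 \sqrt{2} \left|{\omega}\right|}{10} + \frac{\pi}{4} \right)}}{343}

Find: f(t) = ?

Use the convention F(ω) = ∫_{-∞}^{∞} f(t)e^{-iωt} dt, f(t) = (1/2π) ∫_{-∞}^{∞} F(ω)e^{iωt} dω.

f(t) = \frac{4}{t^{4} + \frac{2401}{625}}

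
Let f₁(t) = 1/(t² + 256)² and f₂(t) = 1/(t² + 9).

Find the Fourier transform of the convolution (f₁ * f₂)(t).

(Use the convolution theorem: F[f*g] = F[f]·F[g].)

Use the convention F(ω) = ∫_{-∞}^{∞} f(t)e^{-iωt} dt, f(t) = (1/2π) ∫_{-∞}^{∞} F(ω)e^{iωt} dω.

F[f₁*f₂](ω) = \frac{\pi^{2} \left(16 \left|{\omega}\right| + 1\right) e^{- 19 \left|{\omega}\right|}}{24576}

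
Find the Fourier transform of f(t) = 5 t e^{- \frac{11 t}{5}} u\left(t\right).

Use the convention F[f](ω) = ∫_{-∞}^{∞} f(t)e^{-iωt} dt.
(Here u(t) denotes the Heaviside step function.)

F(ω) = \frac{125}{\left(5 i \omega + 11\right)^{2}}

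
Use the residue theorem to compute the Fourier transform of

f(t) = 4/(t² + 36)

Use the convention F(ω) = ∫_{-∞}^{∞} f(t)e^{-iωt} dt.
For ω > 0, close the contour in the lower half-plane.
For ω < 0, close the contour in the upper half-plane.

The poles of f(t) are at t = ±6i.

Let g(z) = f(z)e^{-iωz}; for large |z| the factor e^{-iωz} decays in the lower half-plane when ω > 0 and in the upper half-plane when ω < 0.

Case ω > 0 (lower half-plane, clockwise contour ⇒ F(ω) = -2πi·ΣRes):
  Res_{z = - 6 i} g(z) = \frac{i e^{- 6 \omega}}{3}
  F(ω) = -2πi·ΣRes = \frac{2 \pi e^{- 6 \omega}}{3}

Case ω < 0 (upper half-plane, counterclockwise contour ⇒ F(ω) = +2πi·ΣRes):
  Res_{z = 6 i} g(z) = - \frac{i e^{6 \omega}}{3}
  F(ω) = 2πi·ΣRes = \frac{2 \pi e^{6 \omega}}{3}

Both cases combine into a single formula in |ω|:

F(ω) = \frac{2 \pi e^{- 6 \left|{\omega}\right|}}{3}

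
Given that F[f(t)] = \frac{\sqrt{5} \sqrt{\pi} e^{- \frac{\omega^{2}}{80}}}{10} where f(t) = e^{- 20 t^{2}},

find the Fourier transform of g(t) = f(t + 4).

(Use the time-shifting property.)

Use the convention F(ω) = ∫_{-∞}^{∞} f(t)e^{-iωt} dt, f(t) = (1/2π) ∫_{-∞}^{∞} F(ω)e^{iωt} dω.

F[g](ω) = \frac{\sqrt{5} \sqrt{\pi} e^{\frac{\omega \left(- \omega + 320 i\right)}{80}}}{10}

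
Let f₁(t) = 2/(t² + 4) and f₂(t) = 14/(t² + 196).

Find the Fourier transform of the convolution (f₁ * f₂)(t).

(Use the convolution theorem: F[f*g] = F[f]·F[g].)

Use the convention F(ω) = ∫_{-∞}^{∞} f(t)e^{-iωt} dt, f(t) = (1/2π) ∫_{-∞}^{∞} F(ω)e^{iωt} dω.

F[f₁*f₂](ω) = \pi^{2} e^{- 16 \left|{\omega}\right|}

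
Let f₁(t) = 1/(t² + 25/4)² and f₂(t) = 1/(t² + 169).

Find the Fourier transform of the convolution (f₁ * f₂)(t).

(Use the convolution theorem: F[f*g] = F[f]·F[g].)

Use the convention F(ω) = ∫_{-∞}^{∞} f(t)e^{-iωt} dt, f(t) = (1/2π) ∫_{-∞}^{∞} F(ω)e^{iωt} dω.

F[f₁*f₂](ω) = \frac{2 \pi^{2} \left(5 \left|{\omega}\right| + 2\right) e^{- \frac{31 \left|{\omega}\right|}{2}}}{1625}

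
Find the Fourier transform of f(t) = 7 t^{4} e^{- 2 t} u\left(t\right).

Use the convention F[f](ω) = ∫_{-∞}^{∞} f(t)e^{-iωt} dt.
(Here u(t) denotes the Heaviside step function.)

F(ω) = \frac{168}{\left(i \omega + 2\right)^{5}}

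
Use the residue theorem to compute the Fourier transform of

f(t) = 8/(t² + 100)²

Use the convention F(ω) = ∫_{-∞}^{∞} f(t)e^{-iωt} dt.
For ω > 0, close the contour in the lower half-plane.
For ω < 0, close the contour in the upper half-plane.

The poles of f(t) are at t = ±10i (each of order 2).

Let g(z) = f(z)e^{-iωz}; for large |z| the factor e^{-iωz} decays in the lower half-plane when ω > 0 and in the upper half-plane when ω < 0.

Case ω > 0 (lower half-plane, clockwise contour ⇒ F(ω) = -2πi·ΣRes):
  Res_{z = - 10 i} g(z) = \frac{i \left(10 \omega + 1\right) e^{- 10 \omega}}{500} (pole of order 2)
  F(ω) = -2πi·ΣRes = \frac{\pi \left(10 \omega + 1\right) e^{- 10 \omega}}{250}

Case ω < 0 (upper half-plane, counterclockwise contour ⇒ F(ω) = +2πi·ΣRes):
  Res_{z = 10 i} g(z) = \frac{i \left(10 \omega - 1\right) e^{10 \omega}}{500} (pole of order 2)
  F(ω) = 2πi·ΣRes = \frac{\pi \left(1 - 10 \omega\right) e^{10 \omega}}{250}

Both cases combine into a single formula in |ω|:

F(ω) = \frac{\pi \left(10 \left|{\omega}\right| + 1\right) e^{- 10 \left|{\omega}\right|}}{250}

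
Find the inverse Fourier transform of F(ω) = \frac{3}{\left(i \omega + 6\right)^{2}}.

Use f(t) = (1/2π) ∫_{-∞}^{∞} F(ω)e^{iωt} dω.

f(t) = 3 t e^{- 6 t} u\left(t\right)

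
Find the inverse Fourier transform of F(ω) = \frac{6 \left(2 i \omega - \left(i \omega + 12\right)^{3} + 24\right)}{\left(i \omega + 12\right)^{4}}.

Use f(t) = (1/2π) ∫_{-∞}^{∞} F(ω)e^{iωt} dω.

f(t) = 6 \left(t^{2} - 1\right) e^{- 12 t} u\left(t\right)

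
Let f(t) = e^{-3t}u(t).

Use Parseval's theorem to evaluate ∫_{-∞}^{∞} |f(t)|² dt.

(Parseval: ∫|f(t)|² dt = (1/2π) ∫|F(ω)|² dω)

∫|f(t)|² dt = \frac{1}{6}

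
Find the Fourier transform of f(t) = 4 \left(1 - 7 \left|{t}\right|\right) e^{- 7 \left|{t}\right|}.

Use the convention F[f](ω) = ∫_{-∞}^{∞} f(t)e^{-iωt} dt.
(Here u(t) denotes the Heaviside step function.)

F(ω) = \frac{112 \omega^{2}}{\left(\omega^{2} + 49\right)^{2}}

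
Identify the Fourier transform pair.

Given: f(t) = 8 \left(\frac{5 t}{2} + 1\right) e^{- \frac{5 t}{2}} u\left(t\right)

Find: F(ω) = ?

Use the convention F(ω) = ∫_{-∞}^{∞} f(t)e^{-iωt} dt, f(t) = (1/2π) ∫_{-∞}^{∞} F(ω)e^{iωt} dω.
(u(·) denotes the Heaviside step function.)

F(ω) = \frac{32 \left(- i \omega - 5\right)}{4 \omega^{2} - 20 i \omega - 25}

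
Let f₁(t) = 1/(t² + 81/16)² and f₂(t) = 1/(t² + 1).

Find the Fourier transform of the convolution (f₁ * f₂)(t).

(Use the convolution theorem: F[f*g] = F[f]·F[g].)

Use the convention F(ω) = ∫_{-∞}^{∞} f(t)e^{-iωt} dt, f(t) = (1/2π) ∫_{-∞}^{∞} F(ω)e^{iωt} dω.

F[f₁*f₂](ω) = \frac{8 \pi^{2} \left(9 \left|{\omega}\right| + 4\right) e^{- \frac{13 \left|{\omega}\right|}{4}}}{729}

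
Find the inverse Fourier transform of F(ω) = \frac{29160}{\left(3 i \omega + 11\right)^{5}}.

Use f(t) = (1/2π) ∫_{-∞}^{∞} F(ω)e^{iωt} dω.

f(t) = 5 t^{4} e^{- \frac{11 t}{3}} u\left(t\right)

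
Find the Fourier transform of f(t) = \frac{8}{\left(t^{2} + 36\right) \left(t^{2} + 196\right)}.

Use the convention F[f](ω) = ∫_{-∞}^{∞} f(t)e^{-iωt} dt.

F(ω) = \frac{\pi \left(7 e^{8 \left|{\omega}\right|} - 3\right) e^{- 14 \left|{\omega}\right|}}{840}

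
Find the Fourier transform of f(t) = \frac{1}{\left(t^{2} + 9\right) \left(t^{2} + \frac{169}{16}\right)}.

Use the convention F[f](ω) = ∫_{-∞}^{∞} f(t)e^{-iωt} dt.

F(ω) = \frac{16 \pi e^{- 3 \left|{\omega}\right|}}{75} - \frac{64 \pi e^{- \frac{13 \left|{\omega}\right|}{4}}}{325}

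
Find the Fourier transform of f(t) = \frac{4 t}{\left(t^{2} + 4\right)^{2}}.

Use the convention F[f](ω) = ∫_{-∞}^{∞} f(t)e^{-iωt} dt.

F(ω) = - i \pi \omega e^{- 2 \left|{\omega}\right|}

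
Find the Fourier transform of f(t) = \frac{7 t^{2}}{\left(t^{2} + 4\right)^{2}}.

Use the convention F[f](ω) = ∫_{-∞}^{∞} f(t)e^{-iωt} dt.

F(ω) = \frac{7 \pi \left(1 - 2 \left|{\omega}\right|\right) e^{- 2 \left|{\omega}\right|}}{4}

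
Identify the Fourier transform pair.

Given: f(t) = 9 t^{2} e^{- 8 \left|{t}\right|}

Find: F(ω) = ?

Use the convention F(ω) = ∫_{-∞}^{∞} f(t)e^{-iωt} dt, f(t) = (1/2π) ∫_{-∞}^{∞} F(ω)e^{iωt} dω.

F(ω) = \frac{288 \left(64 - 3 \omega^{2}\right)}{\left(\omega^{2} + 64\right)^{3}}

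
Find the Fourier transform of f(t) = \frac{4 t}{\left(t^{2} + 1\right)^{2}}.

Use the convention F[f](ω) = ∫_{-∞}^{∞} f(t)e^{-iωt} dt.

F(ω) = - 2 i \pi \omega e^{- \left|{\omega}\right|}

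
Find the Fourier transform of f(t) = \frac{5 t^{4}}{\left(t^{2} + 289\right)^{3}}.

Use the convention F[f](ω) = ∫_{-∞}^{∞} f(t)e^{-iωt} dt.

F(ω) = \frac{5 \pi \left(289 \omega^{2} - 85 \left|{\omega}\right| + 3\right) e^{- 17 \left|{\omega}\right|}}{136}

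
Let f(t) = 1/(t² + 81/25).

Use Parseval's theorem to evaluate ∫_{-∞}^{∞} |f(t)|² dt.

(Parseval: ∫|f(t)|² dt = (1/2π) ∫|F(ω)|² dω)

∫|f(t)|² dt = \frac{125 \pi}{1458}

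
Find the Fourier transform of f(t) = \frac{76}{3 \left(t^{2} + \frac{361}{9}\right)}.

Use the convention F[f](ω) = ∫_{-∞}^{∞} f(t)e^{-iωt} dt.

F(ω) = 4 \pi e^{- \frac{19 \left|{\omega}\right|}{3}}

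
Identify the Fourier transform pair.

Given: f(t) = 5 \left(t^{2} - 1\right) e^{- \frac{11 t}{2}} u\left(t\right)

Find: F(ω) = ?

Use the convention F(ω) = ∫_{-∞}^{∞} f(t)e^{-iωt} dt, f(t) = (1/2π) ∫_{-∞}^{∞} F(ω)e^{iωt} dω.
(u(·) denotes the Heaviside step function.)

F(ω) = \frac{10 \left(16 i \omega - \left(2 i \omega + 11\right)^{3} + 88\right)}{\left(2 i \omega + 11\right)^{4}}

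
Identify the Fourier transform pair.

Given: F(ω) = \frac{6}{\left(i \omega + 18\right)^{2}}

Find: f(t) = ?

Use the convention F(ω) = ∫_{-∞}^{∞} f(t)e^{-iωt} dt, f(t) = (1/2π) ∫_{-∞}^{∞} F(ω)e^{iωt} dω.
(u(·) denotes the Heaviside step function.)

f(t) = 6 t e^{- 18 t} u\left(t\right)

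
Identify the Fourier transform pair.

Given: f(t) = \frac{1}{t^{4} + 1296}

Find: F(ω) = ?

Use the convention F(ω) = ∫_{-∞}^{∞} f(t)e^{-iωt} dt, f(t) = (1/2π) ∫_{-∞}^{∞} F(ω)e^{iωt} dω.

F(ω) = \frac{\pi e^{- 3 \sqrt{2} \left|{\omega}\right|} \sin{\left(3 \sqrt{2} \left|{\omega}\right| + \frac{\pi}{4} \right)}}{216}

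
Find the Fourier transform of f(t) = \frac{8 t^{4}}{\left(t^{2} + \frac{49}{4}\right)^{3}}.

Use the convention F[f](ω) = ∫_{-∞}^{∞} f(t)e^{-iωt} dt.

F(ω) = \frac{\pi \left(49 \omega^{2} - 70 \left|{\omega}\right| + 12\right) e^{- \frac{7 \left|{\omega}\right|}{2}}}{14}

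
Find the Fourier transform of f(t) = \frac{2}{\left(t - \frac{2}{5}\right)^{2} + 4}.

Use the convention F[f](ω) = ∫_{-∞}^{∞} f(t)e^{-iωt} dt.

F(ω) = \pi e^{- \frac{2 i \omega}{5} - 2 \left|{\omega}\right|}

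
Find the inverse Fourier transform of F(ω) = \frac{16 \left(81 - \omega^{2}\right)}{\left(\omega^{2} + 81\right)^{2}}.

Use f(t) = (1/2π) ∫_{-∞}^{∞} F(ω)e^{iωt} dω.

f(t) = 8 e^{- 9 \left|{t}\right|} \left|{t}\right|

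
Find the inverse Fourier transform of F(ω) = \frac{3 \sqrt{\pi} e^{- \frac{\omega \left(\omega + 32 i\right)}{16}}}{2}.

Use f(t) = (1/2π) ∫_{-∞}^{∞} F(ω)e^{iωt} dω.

f(t) = 3 e^{- 4 \left(t - 2\right)^{2}}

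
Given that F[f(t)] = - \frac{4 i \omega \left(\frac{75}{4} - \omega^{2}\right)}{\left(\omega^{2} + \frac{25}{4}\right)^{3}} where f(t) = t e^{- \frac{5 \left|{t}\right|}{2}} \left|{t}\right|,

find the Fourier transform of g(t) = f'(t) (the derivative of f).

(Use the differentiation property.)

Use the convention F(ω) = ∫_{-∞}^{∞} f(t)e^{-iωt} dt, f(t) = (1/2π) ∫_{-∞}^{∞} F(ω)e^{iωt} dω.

F[g](ω) = \frac{\omega^{2} \left(4800 - 256 \omega^{2}\right)}{\left(4 \omega^{2} + 25\right)^{3}}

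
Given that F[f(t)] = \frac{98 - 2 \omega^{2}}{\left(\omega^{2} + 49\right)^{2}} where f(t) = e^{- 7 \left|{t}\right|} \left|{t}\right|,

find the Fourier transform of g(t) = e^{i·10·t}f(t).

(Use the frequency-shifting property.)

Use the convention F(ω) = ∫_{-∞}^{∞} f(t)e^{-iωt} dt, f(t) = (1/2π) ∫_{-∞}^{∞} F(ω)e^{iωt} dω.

F[g](ω) = \frac{2 \left(49 - \left(\omega - 10\right)^{2}\right)}{\left(\left(\omega - 10\right)^{2} + 49\right)^{2}}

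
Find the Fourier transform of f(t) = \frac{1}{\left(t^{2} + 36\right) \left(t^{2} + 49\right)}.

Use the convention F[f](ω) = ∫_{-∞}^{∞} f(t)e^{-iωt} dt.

F(ω) = \frac{\pi \left(7 e^{\left|{\omega}\right|} - 6\right) e^{- 7 \left|{\omega}\right|}}{546}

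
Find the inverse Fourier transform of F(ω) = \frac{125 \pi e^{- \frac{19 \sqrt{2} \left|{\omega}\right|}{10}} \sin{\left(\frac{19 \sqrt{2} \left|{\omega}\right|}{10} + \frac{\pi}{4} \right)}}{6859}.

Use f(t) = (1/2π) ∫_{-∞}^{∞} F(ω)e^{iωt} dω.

f(t) = \frac{1}{t^{4} + \frac{130321}{625}}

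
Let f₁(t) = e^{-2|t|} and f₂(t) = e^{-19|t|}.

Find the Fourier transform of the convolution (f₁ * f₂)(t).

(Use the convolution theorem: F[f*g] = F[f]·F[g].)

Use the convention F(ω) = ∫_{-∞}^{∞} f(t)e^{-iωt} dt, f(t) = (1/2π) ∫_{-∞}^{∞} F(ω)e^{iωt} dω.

F[f₁*f₂](ω) = \frac{152}{\left(\omega^{2} + 4\right) \left(\omega^{2} + 361\right)}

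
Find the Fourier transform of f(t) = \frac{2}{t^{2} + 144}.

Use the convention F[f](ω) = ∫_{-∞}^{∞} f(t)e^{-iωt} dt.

F(ω) = \frac{\pi e^{- 12 \left|{\omega}\right|}}{6}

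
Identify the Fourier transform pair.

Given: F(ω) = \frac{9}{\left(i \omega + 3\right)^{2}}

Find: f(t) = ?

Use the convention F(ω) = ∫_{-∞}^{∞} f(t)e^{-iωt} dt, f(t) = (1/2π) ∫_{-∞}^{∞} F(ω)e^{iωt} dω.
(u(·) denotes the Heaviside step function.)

f(t) = 9 t e^{- 3 t} u\left(t\right)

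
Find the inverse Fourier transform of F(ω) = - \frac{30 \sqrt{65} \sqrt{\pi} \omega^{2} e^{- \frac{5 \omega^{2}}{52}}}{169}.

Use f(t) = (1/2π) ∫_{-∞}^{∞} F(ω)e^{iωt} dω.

f(t) = 6 \left(\frac{52 t^{2}}{5} - 2\right) e^{- \frac{13 t^{2}}{5}}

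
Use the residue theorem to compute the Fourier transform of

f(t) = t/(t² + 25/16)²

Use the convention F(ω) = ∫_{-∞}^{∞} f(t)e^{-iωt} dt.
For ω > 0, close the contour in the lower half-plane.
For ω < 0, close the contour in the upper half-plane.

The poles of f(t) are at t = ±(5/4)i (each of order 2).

Let g(z) = f(z)e^{-iωz}; for large |z| the factor e^{-iωz} decays in the lower half-plane when ω > 0 and in the upper half-plane when ω < 0.

Case ω > 0 (lower half-plane, clockwise contour ⇒ F(ω) = -2πi·ΣRes):
  Res_{z = - \frac{5 i}{4}} g(z) = \frac{\omega e^{- \frac{5 \omega}{4}}}{5} (pole of order 2)
  F(ω) = -2πi·ΣRes = - \frac{2 i \pi \omega e^{- \frac{5 \omega}{4}}}{5}

Case ω < 0 (upper half-plane, counterclockwise contour ⇒ F(ω) = +2πi·ΣRes):
  Res_{z = \frac{5 i}{4}} g(z) = - \frac{\omega e^{\frac{5 \omega}{4}}}{5} (pole of order 2)
  F(ω) = 2πi·ΣRes = - \frac{2 i \pi \omega e^{\frac{5 \omega}{4}}}{5}

Both cases combine into a single formula in |ω|:

F(ω) = - \frac{2 i \pi \omega e^{- \frac{5 \left|{\omega}\right|}{4}}}{5}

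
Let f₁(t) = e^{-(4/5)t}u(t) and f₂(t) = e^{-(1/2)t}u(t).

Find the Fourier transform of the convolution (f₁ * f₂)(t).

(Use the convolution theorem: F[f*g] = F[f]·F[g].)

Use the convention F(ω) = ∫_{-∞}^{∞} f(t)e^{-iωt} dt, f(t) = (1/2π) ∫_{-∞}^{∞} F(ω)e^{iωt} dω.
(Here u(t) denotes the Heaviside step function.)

F[f₁*f₂](ω) = \frac{10}{- 10 \omega^{2} + 13 i \omega + 4}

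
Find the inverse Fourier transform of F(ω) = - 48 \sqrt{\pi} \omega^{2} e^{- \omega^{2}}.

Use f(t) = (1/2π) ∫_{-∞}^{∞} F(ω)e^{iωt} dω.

f(t) = 6 \left(t^{2} - 2\right) e^{- \frac{t^{2}}{4}}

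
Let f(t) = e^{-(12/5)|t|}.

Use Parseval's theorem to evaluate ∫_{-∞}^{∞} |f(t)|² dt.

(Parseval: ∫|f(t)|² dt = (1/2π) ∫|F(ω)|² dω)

∫|f(t)|² dt = \frac{5}{12}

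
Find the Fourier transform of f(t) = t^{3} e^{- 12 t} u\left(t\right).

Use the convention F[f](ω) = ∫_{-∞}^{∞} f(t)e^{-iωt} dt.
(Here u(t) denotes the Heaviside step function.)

F(ω) = \frac{6}{\left(i \omega + 12\right)^{4}}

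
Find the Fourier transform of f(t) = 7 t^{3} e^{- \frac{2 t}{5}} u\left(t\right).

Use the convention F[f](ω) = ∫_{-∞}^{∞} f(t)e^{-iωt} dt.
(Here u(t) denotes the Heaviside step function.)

F(ω) = \frac{26250}{\left(5 i \omega + 2\right)^{4}}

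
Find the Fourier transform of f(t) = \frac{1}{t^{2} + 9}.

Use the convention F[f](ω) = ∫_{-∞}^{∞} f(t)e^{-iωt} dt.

F(ω) = \frac{\pi e^{- 3 \left|{\omega}\right|}}{3}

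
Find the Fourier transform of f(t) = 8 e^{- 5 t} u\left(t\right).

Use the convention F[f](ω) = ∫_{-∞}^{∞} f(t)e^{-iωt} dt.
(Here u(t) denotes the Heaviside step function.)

F(ω) = \frac{8}{i \omega + 5}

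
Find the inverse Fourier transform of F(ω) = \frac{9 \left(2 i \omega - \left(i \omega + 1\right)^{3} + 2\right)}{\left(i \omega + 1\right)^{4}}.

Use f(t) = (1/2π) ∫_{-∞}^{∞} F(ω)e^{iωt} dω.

f(t) = 9 \left(t^{2} - 1\right) e^{- t} u\left(t\right)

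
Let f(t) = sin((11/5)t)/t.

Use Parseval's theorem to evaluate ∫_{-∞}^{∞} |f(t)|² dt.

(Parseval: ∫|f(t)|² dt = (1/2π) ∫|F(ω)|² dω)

∫|f(t)|² dt = \frac{11 \pi}{5}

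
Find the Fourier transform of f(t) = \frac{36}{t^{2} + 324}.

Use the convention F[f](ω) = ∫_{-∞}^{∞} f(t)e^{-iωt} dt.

F(ω) = 2 \pi e^{- 18 \left|{\omega}\right|}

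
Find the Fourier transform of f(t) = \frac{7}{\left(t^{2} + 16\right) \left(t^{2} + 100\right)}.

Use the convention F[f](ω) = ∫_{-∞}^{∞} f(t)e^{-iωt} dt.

F(ω) = \frac{\pi \left(5 e^{6 \left|{\omega}\right|} - 2\right) e^{- 10 \left|{\omega}\right|}}{240}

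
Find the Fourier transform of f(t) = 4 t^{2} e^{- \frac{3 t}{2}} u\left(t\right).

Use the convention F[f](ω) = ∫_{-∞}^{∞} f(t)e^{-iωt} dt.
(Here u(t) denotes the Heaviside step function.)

F(ω) = \frac{64}{\left(2 i \omega + 3\right)^{3}}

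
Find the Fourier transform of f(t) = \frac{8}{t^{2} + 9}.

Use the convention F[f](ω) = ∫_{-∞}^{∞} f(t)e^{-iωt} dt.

F(ω) = \frac{8 \pi e^{- 3 \left|{\omega}\right|}}{3}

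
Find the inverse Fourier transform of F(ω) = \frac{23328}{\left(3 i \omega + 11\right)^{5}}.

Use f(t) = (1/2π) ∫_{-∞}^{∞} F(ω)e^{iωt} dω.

f(t) = 4 t^{4} e^{- \frac{11 t}{3}} u\left(t\right)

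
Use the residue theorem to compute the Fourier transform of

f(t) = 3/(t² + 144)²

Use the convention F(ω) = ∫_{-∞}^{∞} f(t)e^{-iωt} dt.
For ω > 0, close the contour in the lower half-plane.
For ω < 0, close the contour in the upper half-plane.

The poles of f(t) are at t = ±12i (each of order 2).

Let g(z) = f(z)e^{-iωz}; for large |z| the factor e^{-iωz} decays in the lower half-plane when ω > 0 and in the upper half-plane when ω < 0.

Case ω > 0 (lower half-plane, clockwise contour ⇒ F(ω) = -2πi·ΣRes):
  Res_{z = - 12 i} g(z) = \frac{i \left(12 \omega + 1\right) e^{- 12 \omega}}{2304} (pole of order 2)
  F(ω) = -2πi·ΣRes = \frac{\pi \left(12 \omega + 1\right) e^{- 12 \omega}}{1152}

Case ω < 0 (upper half-plane, counterclockwise contour ⇒ F(ω) = +2πi·ΣRes):
  Res_{z = 12 i} g(z) = \frac{i \left(12 \omega - 1\right) e^{12 \omega}}{2304} (pole of order 2)
  F(ω) = 2πi·ΣRes = \frac{\pi \left(1 - 12 \omega\right) e^{12 \omega}}{1152}

Both cases combine into a single formula in |ω|:

F(ω) = \frac{\pi \left(12 \left|{\omega}\right| + 1\right) e^{- 12 \left|{\omega}\right|}}{1152}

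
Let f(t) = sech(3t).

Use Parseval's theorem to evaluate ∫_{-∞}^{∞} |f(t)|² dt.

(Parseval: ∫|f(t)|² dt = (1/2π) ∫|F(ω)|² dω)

∫|f(t)|² dt = \frac{2}{3}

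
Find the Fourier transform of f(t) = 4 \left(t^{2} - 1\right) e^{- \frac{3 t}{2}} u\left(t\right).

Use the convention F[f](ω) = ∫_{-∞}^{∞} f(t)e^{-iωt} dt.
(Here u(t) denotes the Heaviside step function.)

F(ω) = \frac{8 \left(16 i \omega - \left(2 i \omega + 3\right)^{3} + 24\right)}{\left(2 i \omega + 3\right)^{4}}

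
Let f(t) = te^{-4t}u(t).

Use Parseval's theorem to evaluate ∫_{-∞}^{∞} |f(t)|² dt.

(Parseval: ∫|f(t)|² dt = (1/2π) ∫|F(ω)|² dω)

∫|f(t)|² dt = \frac{1}{256}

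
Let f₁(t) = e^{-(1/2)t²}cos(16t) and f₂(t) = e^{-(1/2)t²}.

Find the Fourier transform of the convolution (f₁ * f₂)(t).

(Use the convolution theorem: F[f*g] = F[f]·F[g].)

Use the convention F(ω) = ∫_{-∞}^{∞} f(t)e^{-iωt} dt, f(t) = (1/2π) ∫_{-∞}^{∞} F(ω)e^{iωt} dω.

F[f₁*f₂](ω) = \pi \left(e^{32 \omega} + 1\right) e^{- \omega^{2} - 16 \omega - 128}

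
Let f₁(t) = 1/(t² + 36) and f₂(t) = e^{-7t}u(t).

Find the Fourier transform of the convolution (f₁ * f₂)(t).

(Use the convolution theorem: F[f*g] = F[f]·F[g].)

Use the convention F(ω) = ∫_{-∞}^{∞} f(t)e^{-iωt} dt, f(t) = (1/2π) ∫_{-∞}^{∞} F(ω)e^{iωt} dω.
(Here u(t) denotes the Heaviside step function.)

F[f₁*f₂](ω) = \frac{\pi e^{- 6 \left|{\omega}\right|}}{6 \left(i \omega + 7\right)}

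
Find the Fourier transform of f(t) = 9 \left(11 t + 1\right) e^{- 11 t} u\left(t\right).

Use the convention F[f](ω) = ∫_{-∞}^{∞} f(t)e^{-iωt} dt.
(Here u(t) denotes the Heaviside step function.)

F(ω) = \frac{9 \left(- i \omega - 22\right)}{\omega^{2} - 22 i \omega - 121}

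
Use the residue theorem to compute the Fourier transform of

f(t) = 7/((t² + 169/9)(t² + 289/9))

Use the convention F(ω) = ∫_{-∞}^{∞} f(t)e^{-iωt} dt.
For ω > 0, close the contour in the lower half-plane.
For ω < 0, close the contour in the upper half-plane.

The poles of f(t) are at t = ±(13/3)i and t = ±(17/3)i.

Let g(z) = f(z)e^{-iωz}; for large |z| the factor e^{-iωz} decays in the lower half-plane when ω > 0 and in the upper half-plane when ω < 0.

Case ω > 0 (lower half-plane, clockwise contour ⇒ F(ω) = -2πi·ΣRes):
  Res_{z = - \frac{13 i}{3}} g(z) = \frac{63 i e^{- \frac{13 \omega}{3}}}{1040}
  Res_{z = - \frac{17 i}{3}} g(z) = - \frac{63 i e^{- \frac{17 \omega}{3}}}{1360}
  F(ω) = -2πi·ΣRes = \frac{63 \pi \left(17 e^{\frac{4 \omega}{3}} - 13\right) e^{- \frac{17 \omega}{3}}}{8840}

Case ω < 0 (upper half-plane, counterclockwise contour ⇒ F(ω) = +2πi·ΣRes):
  Res_{z = \frac{13 i}{3}} g(z) = - \frac{63 i e^{\frac{13 \omega}{3}}}{1040}
  Res_{z = \frac{17 i}{3}} g(z) = \frac{63 i e^{\frac{17 \omega}{3}}}{1360}
  F(ω) = 2πi·ΣRes = \frac{63 \pi \left(17 - 13 e^{\frac{4 \omega}{3}}\right) e^{\frac{13 \omega}{3}}}{8840}

Both cases combine into a single formula in |ω|:

F(ω) = \frac{63 \pi \left(17 e^{\frac{4 \left|{\omega}\right|}{3}} - 13\right) e^{- \frac{17 \left|{\omega}\right|}{3}}}{8840}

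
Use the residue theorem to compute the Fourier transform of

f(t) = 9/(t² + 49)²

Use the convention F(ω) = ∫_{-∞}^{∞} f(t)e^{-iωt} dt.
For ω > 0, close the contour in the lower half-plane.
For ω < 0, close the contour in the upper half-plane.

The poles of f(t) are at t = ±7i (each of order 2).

Let g(z) = f(z)e^{-iωz}; for large |z| the factor e^{-iωz} decays in the lower half-plane when ω > 0 and in the upper half-plane when ω < 0.

Case ω > 0 (lower half-plane, clockwise contour ⇒ F(ω) = -2πi·ΣRes):
  Res_{z = - 7 i} g(z) = \frac{9 i \left(7 \omega + 1\right) e^{- 7 \omega}}{1372} (pole of order 2)
  F(ω) = -2πi·ΣRes = \frac{9 \pi \left(7 \omega + 1\right) e^{- 7 \omega}}{686}

Case ω < 0 (upper half-plane, counterclockwise contour ⇒ F(ω) = +2πi·ΣRes):
  Res_{z = 7 i} g(z) = \frac{9 i \left(7 \omega - 1\right) e^{7 \omega}}{1372} (pole of order 2)
  F(ω) = 2πi·ΣRes = \frac{9 \pi \left(1 - 7 \omega\right) e^{7 \omega}}{686}

Both cases combine into a single formula in |ω|:

F(ω) = \frac{9 \pi \left(7 \left|{\omega}\right| + 1\right) e^{- 7 \left|{\omega}\right|}}{686}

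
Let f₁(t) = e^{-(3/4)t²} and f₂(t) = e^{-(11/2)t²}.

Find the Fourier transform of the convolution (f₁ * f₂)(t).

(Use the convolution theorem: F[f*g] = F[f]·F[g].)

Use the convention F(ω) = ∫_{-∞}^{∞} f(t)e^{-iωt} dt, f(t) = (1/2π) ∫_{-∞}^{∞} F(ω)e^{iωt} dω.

F[f₁*f₂](ω) = \frac{2 \sqrt{66} \pi e^{- \frac{25 \omega^{2}}{66}}}{33}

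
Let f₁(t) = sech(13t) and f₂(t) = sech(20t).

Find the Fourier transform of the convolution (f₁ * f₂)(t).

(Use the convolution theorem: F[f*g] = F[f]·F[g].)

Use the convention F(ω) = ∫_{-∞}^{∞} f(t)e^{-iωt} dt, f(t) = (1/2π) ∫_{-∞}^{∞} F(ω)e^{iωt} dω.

F[f₁*f₂](ω) = \frac{\pi^{2}}{260 \cosh{\left(\frac{\pi \omega}{40} \right)} \cosh{\left(\frac{\pi \omega}{26} \right)}}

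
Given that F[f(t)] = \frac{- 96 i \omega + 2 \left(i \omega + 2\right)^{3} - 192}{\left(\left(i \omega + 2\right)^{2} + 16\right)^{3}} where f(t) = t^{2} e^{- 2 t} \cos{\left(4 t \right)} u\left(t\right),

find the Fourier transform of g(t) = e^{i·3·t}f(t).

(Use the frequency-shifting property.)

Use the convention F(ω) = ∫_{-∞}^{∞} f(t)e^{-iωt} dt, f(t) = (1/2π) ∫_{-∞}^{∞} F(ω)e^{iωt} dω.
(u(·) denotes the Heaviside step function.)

F[g](ω) = \frac{2 \left(48 i \left(3 - \omega\right) + \left(i \left(\omega - 3\right) + 2\right)^{3} - 96\right)}{\left(\left(i \left(\omega - 3\right) + 2\right)^{2} + 16\right)^{3}}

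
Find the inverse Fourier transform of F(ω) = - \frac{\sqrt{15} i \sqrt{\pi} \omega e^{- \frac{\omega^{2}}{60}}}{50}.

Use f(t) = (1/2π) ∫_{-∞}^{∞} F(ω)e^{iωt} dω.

f(t) = 9 t e^{- 15 t^{2}}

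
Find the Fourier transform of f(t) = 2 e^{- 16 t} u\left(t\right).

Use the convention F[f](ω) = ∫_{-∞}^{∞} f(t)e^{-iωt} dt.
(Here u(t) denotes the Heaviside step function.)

F(ω) = \frac{2}{i \omega + 16}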